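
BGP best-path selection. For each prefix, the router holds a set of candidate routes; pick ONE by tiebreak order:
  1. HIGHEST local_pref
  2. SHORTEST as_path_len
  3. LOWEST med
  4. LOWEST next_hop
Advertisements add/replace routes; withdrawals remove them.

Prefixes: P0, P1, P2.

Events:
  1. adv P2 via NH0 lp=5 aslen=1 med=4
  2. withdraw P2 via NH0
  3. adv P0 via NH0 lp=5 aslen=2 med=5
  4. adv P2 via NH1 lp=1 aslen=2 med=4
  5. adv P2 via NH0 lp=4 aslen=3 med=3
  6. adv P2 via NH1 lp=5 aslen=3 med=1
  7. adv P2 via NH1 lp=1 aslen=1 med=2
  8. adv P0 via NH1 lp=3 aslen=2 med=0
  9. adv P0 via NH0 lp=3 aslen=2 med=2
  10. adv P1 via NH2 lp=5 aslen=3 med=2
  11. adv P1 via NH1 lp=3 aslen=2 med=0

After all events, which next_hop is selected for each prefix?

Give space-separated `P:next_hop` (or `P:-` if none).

Op 1: best P0=- P1=- P2=NH0
Op 2: best P0=- P1=- P2=-
Op 3: best P0=NH0 P1=- P2=-
Op 4: best P0=NH0 P1=- P2=NH1
Op 5: best P0=NH0 P1=- P2=NH0
Op 6: best P0=NH0 P1=- P2=NH1
Op 7: best P0=NH0 P1=- P2=NH0
Op 8: best P0=NH0 P1=- P2=NH0
Op 9: best P0=NH1 P1=- P2=NH0
Op 10: best P0=NH1 P1=NH2 P2=NH0
Op 11: best P0=NH1 P1=NH2 P2=NH0

Answer: P0:NH1 P1:NH2 P2:NH0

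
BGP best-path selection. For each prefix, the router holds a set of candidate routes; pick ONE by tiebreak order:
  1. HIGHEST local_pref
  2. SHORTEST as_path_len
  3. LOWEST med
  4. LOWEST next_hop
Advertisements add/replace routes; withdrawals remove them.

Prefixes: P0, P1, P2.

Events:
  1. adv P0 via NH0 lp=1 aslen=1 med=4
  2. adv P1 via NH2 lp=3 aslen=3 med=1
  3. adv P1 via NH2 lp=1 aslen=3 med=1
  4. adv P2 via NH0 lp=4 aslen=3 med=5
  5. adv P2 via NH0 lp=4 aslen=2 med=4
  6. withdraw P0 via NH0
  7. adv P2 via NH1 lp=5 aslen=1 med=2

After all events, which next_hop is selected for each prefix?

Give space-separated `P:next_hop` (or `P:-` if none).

Op 1: best P0=NH0 P1=- P2=-
Op 2: best P0=NH0 P1=NH2 P2=-
Op 3: best P0=NH0 P1=NH2 P2=-
Op 4: best P0=NH0 P1=NH2 P2=NH0
Op 5: best P0=NH0 P1=NH2 P2=NH0
Op 6: best P0=- P1=NH2 P2=NH0
Op 7: best P0=- P1=NH2 P2=NH1

Answer: P0:- P1:NH2 P2:NH1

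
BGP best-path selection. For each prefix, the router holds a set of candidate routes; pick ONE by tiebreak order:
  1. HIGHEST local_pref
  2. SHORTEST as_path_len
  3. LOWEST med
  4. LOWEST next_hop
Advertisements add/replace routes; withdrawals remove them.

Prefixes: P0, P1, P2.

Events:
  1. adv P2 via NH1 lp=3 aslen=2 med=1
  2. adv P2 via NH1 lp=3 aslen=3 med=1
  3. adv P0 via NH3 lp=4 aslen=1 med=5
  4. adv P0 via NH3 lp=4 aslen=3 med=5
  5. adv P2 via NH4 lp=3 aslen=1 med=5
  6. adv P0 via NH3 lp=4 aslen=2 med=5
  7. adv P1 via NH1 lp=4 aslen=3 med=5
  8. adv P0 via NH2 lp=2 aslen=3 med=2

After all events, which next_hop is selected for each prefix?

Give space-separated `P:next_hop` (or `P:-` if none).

Answer: P0:NH3 P1:NH1 P2:NH4

Derivation:
Op 1: best P0=- P1=- P2=NH1
Op 2: best P0=- P1=- P2=NH1
Op 3: best P0=NH3 P1=- P2=NH1
Op 4: best P0=NH3 P1=- P2=NH1
Op 5: best P0=NH3 P1=- P2=NH4
Op 6: best P0=NH3 P1=- P2=NH4
Op 7: best P0=NH3 P1=NH1 P2=NH4
Op 8: best P0=NH3 P1=NH1 P2=NH4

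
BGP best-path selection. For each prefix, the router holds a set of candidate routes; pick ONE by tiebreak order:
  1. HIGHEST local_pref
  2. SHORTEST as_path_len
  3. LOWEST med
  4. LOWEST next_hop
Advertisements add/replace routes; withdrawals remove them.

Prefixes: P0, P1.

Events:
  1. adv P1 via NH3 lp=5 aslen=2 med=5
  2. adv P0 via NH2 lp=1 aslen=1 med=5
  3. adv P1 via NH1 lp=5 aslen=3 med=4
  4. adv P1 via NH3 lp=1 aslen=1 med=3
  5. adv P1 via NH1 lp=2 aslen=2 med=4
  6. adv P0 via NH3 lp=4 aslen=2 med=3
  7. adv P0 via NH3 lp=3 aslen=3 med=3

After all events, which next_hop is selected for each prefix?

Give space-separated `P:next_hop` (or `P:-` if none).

Op 1: best P0=- P1=NH3
Op 2: best P0=NH2 P1=NH3
Op 3: best P0=NH2 P1=NH3
Op 4: best P0=NH2 P1=NH1
Op 5: best P0=NH2 P1=NH1
Op 6: best P0=NH3 P1=NH1
Op 7: best P0=NH3 P1=NH1

Answer: P0:NH3 P1:NH1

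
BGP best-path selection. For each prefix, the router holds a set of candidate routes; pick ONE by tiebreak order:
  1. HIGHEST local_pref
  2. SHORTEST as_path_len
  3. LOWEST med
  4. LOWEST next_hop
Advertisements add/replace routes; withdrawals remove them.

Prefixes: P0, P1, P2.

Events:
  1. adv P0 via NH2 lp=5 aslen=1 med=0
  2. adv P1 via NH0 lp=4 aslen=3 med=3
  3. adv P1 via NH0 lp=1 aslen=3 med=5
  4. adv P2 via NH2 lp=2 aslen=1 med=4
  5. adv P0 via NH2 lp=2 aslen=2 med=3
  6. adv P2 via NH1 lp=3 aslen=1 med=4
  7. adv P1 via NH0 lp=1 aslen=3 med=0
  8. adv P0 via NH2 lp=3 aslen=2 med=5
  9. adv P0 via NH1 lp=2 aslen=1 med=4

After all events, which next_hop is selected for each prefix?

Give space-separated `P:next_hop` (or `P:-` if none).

Answer: P0:NH2 P1:NH0 P2:NH1

Derivation:
Op 1: best P0=NH2 P1=- P2=-
Op 2: best P0=NH2 P1=NH0 P2=-
Op 3: best P0=NH2 P1=NH0 P2=-
Op 4: best P0=NH2 P1=NH0 P2=NH2
Op 5: best P0=NH2 P1=NH0 P2=NH2
Op 6: best P0=NH2 P1=NH0 P2=NH1
Op 7: best P0=NH2 P1=NH0 P2=NH1
Op 8: best P0=NH2 P1=NH0 P2=NH1
Op 9: best P0=NH2 P1=NH0 P2=NH1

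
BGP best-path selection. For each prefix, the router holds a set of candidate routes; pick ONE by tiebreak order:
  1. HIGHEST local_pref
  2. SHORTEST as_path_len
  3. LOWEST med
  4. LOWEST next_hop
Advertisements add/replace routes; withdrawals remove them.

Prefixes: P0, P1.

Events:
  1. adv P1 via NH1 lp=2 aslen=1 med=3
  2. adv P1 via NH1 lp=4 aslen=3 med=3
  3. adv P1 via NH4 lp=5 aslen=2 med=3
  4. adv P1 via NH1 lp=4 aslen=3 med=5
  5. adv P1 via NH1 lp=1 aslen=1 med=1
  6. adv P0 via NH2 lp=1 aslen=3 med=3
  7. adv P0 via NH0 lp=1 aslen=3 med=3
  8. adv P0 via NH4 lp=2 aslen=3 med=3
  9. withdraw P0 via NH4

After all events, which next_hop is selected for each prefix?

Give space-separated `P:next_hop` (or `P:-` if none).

Answer: P0:NH0 P1:NH4

Derivation:
Op 1: best P0=- P1=NH1
Op 2: best P0=- P1=NH1
Op 3: best P0=- P1=NH4
Op 4: best P0=- P1=NH4
Op 5: best P0=- P1=NH4
Op 6: best P0=NH2 P1=NH4
Op 7: best P0=NH0 P1=NH4
Op 8: best P0=NH4 P1=NH4
Op 9: best P0=NH0 P1=NH4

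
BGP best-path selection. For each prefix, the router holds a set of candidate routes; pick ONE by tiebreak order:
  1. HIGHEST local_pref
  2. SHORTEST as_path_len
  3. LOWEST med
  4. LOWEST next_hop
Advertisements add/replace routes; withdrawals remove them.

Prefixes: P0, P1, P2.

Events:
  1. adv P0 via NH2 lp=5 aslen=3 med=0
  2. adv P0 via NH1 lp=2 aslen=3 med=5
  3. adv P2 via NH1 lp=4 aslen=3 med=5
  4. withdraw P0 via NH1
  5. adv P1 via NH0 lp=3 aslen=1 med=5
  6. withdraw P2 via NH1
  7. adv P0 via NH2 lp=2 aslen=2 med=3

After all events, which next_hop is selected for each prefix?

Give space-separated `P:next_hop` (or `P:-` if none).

Answer: P0:NH2 P1:NH0 P2:-

Derivation:
Op 1: best P0=NH2 P1=- P2=-
Op 2: best P0=NH2 P1=- P2=-
Op 3: best P0=NH2 P1=- P2=NH1
Op 4: best P0=NH2 P1=- P2=NH1
Op 5: best P0=NH2 P1=NH0 P2=NH1
Op 6: best P0=NH2 P1=NH0 P2=-
Op 7: best P0=NH2 P1=NH0 P2=-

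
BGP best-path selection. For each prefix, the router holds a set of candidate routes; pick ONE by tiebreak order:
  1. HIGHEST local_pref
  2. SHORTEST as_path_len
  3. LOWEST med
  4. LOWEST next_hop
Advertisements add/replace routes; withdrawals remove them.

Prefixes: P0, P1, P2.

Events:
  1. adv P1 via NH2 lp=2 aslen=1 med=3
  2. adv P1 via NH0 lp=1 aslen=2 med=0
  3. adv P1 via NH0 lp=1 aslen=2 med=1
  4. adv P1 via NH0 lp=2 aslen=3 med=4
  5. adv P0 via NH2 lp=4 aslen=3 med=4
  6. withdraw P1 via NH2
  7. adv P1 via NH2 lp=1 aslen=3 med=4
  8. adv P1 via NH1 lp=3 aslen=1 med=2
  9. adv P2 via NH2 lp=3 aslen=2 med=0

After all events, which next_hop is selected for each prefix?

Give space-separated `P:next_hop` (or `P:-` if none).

Op 1: best P0=- P1=NH2 P2=-
Op 2: best P0=- P1=NH2 P2=-
Op 3: best P0=- P1=NH2 P2=-
Op 4: best P0=- P1=NH2 P2=-
Op 5: best P0=NH2 P1=NH2 P2=-
Op 6: best P0=NH2 P1=NH0 P2=-
Op 7: best P0=NH2 P1=NH0 P2=-
Op 8: best P0=NH2 P1=NH1 P2=-
Op 9: best P0=NH2 P1=NH1 P2=NH2

Answer: P0:NH2 P1:NH1 P2:NH2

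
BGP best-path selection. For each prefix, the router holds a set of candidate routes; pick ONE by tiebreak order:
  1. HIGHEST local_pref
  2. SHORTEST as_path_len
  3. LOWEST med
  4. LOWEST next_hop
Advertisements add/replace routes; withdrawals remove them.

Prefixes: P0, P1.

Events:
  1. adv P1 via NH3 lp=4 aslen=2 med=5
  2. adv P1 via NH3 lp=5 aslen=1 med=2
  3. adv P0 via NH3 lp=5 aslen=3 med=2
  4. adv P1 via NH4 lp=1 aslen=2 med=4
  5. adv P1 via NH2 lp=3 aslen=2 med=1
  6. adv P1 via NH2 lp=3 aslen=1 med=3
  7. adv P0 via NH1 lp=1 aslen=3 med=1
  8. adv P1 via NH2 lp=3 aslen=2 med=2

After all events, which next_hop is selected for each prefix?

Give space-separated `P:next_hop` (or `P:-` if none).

Op 1: best P0=- P1=NH3
Op 2: best P0=- P1=NH3
Op 3: best P0=NH3 P1=NH3
Op 4: best P0=NH3 P1=NH3
Op 5: best P0=NH3 P1=NH3
Op 6: best P0=NH3 P1=NH3
Op 7: best P0=NH3 P1=NH3
Op 8: best P0=NH3 P1=NH3

Answer: P0:NH3 P1:NH3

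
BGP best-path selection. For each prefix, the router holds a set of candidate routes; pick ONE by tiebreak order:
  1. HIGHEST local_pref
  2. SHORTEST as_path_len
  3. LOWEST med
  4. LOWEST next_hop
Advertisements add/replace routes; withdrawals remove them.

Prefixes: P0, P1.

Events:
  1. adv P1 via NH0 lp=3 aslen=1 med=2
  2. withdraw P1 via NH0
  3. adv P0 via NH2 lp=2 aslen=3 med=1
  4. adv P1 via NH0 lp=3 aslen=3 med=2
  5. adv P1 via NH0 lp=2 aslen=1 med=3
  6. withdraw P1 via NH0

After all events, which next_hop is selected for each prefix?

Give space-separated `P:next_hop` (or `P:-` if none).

Answer: P0:NH2 P1:-

Derivation:
Op 1: best P0=- P1=NH0
Op 2: best P0=- P1=-
Op 3: best P0=NH2 P1=-
Op 4: best P0=NH2 P1=NH0
Op 5: best P0=NH2 P1=NH0
Op 6: best P0=NH2 P1=-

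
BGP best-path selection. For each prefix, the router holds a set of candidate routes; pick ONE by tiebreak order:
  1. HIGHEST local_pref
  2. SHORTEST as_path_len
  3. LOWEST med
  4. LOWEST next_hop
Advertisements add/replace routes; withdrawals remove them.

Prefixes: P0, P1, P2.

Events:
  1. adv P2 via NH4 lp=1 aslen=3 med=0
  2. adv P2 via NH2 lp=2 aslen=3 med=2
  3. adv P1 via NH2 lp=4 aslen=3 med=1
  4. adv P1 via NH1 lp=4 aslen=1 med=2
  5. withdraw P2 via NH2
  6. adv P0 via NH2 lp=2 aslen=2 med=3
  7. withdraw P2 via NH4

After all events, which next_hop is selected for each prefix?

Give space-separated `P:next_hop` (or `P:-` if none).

Answer: P0:NH2 P1:NH1 P2:-

Derivation:
Op 1: best P0=- P1=- P2=NH4
Op 2: best P0=- P1=- P2=NH2
Op 3: best P0=- P1=NH2 P2=NH2
Op 4: best P0=- P1=NH1 P2=NH2
Op 5: best P0=- P1=NH1 P2=NH4
Op 6: best P0=NH2 P1=NH1 P2=NH4
Op 7: best P0=NH2 P1=NH1 P2=-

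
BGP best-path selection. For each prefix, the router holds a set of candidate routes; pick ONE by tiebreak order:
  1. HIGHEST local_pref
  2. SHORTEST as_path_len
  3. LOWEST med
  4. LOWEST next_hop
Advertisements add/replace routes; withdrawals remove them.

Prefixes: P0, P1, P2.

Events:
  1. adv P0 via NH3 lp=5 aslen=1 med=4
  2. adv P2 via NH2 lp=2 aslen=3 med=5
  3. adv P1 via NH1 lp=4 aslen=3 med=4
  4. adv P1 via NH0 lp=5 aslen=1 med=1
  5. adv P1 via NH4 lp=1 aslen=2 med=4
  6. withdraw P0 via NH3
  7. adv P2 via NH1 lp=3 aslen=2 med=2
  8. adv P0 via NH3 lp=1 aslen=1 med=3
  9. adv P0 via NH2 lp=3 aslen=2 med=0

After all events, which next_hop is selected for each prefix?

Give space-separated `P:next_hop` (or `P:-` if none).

Answer: P0:NH2 P1:NH0 P2:NH1

Derivation:
Op 1: best P0=NH3 P1=- P2=-
Op 2: best P0=NH3 P1=- P2=NH2
Op 3: best P0=NH3 P1=NH1 P2=NH2
Op 4: best P0=NH3 P1=NH0 P2=NH2
Op 5: best P0=NH3 P1=NH0 P2=NH2
Op 6: best P0=- P1=NH0 P2=NH2
Op 7: best P0=- P1=NH0 P2=NH1
Op 8: best P0=NH3 P1=NH0 P2=NH1
Op 9: best P0=NH2 P1=NH0 P2=NH1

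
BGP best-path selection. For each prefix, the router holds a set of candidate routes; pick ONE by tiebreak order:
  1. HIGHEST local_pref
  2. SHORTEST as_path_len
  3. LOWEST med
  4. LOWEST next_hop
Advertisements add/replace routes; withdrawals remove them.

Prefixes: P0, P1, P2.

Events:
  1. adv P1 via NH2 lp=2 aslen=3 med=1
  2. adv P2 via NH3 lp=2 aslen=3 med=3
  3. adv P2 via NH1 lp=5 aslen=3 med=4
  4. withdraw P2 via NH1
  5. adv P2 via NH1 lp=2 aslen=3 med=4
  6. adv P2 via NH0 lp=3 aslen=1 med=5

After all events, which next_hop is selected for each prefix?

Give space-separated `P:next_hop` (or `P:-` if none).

Answer: P0:- P1:NH2 P2:NH0

Derivation:
Op 1: best P0=- P1=NH2 P2=-
Op 2: best P0=- P1=NH2 P2=NH3
Op 3: best P0=- P1=NH2 P2=NH1
Op 4: best P0=- P1=NH2 P2=NH3
Op 5: best P0=- P1=NH2 P2=NH3
Op 6: best P0=- P1=NH2 P2=NH0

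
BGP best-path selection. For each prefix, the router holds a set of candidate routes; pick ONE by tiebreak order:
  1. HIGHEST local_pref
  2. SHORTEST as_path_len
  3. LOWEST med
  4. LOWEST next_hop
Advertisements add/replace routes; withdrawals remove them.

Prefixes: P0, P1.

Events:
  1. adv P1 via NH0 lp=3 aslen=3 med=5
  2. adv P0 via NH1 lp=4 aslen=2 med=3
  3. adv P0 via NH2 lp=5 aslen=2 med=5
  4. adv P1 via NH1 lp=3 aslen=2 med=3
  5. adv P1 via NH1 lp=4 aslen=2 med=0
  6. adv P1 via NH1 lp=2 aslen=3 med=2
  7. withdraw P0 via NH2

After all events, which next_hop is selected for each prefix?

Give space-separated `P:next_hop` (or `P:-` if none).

Op 1: best P0=- P1=NH0
Op 2: best P0=NH1 P1=NH0
Op 3: best P0=NH2 P1=NH0
Op 4: best P0=NH2 P1=NH1
Op 5: best P0=NH2 P1=NH1
Op 6: best P0=NH2 P1=NH0
Op 7: best P0=NH1 P1=NH0

Answer: P0:NH1 P1:NH0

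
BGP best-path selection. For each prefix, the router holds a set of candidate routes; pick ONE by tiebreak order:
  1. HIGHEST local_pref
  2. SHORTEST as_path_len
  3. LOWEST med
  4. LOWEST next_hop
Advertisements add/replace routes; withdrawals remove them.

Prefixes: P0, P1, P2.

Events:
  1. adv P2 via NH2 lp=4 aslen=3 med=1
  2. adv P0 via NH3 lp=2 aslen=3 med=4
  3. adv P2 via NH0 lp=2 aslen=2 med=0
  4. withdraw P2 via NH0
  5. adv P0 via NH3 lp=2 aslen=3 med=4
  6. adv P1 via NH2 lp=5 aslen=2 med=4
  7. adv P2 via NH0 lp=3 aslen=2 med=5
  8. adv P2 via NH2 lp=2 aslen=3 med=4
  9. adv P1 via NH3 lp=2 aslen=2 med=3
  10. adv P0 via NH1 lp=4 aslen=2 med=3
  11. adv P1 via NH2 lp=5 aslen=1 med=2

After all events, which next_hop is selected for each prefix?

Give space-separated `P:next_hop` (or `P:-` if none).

Answer: P0:NH1 P1:NH2 P2:NH0

Derivation:
Op 1: best P0=- P1=- P2=NH2
Op 2: best P0=NH3 P1=- P2=NH2
Op 3: best P0=NH3 P1=- P2=NH2
Op 4: best P0=NH3 P1=- P2=NH2
Op 5: best P0=NH3 P1=- P2=NH2
Op 6: best P0=NH3 P1=NH2 P2=NH2
Op 7: best P0=NH3 P1=NH2 P2=NH2
Op 8: best P0=NH3 P1=NH2 P2=NH0
Op 9: best P0=NH3 P1=NH2 P2=NH0
Op 10: best P0=NH1 P1=NH2 P2=NH0
Op 11: best P0=NH1 P1=NH2 P2=NH0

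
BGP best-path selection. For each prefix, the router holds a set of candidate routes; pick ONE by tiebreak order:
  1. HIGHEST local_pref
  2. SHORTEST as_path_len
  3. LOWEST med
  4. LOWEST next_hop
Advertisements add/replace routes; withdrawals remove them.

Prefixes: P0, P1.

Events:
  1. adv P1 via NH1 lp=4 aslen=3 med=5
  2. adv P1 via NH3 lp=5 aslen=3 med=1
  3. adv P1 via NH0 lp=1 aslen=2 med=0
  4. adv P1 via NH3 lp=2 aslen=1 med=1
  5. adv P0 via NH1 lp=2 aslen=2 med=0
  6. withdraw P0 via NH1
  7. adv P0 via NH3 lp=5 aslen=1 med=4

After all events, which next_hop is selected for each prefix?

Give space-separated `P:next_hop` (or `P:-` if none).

Answer: P0:NH3 P1:NH1

Derivation:
Op 1: best P0=- P1=NH1
Op 2: best P0=- P1=NH3
Op 3: best P0=- P1=NH3
Op 4: best P0=- P1=NH1
Op 5: best P0=NH1 P1=NH1
Op 6: best P0=- P1=NH1
Op 7: best P0=NH3 P1=NH1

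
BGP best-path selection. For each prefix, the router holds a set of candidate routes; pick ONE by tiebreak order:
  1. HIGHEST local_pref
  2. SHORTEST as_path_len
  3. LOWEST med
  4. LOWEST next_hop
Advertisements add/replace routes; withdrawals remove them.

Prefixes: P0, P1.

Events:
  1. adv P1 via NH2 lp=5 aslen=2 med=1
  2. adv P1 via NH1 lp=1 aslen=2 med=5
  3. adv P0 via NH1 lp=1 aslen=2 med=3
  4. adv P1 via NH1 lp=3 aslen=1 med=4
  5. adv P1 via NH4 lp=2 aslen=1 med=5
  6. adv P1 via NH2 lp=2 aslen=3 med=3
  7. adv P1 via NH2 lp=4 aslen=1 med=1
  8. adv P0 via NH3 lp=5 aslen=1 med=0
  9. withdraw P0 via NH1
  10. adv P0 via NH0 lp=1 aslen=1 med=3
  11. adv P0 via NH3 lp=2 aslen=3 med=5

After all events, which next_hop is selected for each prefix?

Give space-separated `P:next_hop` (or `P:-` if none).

Op 1: best P0=- P1=NH2
Op 2: best P0=- P1=NH2
Op 3: best P0=NH1 P1=NH2
Op 4: best P0=NH1 P1=NH2
Op 5: best P0=NH1 P1=NH2
Op 6: best P0=NH1 P1=NH1
Op 7: best P0=NH1 P1=NH2
Op 8: best P0=NH3 P1=NH2
Op 9: best P0=NH3 P1=NH2
Op 10: best P0=NH3 P1=NH2
Op 11: best P0=NH3 P1=NH2

Answer: P0:NH3 P1:NH2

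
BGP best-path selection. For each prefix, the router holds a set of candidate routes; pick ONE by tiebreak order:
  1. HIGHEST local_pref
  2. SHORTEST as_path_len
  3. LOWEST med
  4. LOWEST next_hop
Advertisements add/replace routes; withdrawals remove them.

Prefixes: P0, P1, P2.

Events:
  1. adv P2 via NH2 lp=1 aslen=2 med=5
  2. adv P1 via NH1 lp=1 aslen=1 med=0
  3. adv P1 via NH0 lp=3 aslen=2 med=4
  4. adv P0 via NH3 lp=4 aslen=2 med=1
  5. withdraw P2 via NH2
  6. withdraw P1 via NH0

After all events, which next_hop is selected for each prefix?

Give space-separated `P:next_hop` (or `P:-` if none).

Op 1: best P0=- P1=- P2=NH2
Op 2: best P0=- P1=NH1 P2=NH2
Op 3: best P0=- P1=NH0 P2=NH2
Op 4: best P0=NH3 P1=NH0 P2=NH2
Op 5: best P0=NH3 P1=NH0 P2=-
Op 6: best P0=NH3 P1=NH1 P2=-

Answer: P0:NH3 P1:NH1 P2:-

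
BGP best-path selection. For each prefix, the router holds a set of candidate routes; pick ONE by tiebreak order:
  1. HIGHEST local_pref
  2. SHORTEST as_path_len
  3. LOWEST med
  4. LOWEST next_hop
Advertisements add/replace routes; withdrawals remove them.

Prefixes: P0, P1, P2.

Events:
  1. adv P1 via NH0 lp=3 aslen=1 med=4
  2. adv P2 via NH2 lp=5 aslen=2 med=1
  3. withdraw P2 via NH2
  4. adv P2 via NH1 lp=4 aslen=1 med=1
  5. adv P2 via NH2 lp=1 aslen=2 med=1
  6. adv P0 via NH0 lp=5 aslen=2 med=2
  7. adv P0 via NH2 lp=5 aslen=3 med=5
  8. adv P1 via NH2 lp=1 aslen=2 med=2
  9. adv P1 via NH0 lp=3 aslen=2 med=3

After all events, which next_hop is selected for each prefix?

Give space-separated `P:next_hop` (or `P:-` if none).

Answer: P0:NH0 P1:NH0 P2:NH1

Derivation:
Op 1: best P0=- P1=NH0 P2=-
Op 2: best P0=- P1=NH0 P2=NH2
Op 3: best P0=- P1=NH0 P2=-
Op 4: best P0=- P1=NH0 P2=NH1
Op 5: best P0=- P1=NH0 P2=NH1
Op 6: best P0=NH0 P1=NH0 P2=NH1
Op 7: best P0=NH0 P1=NH0 P2=NH1
Op 8: best P0=NH0 P1=NH0 P2=NH1
Op 9: best P0=NH0 P1=NH0 P2=NH1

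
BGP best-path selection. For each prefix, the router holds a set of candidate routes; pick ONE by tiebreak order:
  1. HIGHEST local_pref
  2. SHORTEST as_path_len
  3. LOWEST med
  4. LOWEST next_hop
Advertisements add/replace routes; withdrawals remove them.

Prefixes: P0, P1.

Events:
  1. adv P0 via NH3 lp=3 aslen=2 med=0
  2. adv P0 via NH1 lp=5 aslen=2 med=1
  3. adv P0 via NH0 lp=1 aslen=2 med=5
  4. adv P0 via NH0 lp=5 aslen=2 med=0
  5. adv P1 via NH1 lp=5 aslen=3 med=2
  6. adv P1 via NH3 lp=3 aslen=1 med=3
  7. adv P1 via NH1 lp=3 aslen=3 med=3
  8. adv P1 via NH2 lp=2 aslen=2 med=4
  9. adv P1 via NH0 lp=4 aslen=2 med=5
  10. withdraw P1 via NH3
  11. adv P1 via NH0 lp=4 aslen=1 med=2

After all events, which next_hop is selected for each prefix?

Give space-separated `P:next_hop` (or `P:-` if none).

Answer: P0:NH0 P1:NH0

Derivation:
Op 1: best P0=NH3 P1=-
Op 2: best P0=NH1 P1=-
Op 3: best P0=NH1 P1=-
Op 4: best P0=NH0 P1=-
Op 5: best P0=NH0 P1=NH1
Op 6: best P0=NH0 P1=NH1
Op 7: best P0=NH0 P1=NH3
Op 8: best P0=NH0 P1=NH3
Op 9: best P0=NH0 P1=NH0
Op 10: best P0=NH0 P1=NH0
Op 11: best P0=NH0 P1=NH0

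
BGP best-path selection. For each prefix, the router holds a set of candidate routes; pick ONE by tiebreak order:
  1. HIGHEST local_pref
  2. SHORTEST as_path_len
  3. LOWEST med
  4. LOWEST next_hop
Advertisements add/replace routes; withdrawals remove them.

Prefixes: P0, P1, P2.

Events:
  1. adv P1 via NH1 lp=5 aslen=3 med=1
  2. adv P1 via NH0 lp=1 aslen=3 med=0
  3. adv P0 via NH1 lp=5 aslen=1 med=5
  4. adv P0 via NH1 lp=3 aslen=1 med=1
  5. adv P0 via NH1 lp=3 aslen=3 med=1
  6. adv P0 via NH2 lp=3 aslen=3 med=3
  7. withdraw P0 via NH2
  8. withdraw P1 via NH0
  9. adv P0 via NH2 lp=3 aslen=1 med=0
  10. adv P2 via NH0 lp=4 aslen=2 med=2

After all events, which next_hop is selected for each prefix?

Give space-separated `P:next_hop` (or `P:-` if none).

Answer: P0:NH2 P1:NH1 P2:NH0

Derivation:
Op 1: best P0=- P1=NH1 P2=-
Op 2: best P0=- P1=NH1 P2=-
Op 3: best P0=NH1 P1=NH1 P2=-
Op 4: best P0=NH1 P1=NH1 P2=-
Op 5: best P0=NH1 P1=NH1 P2=-
Op 6: best P0=NH1 P1=NH1 P2=-
Op 7: best P0=NH1 P1=NH1 P2=-
Op 8: best P0=NH1 P1=NH1 P2=-
Op 9: best P0=NH2 P1=NH1 P2=-
Op 10: best P0=NH2 P1=NH1 P2=NH0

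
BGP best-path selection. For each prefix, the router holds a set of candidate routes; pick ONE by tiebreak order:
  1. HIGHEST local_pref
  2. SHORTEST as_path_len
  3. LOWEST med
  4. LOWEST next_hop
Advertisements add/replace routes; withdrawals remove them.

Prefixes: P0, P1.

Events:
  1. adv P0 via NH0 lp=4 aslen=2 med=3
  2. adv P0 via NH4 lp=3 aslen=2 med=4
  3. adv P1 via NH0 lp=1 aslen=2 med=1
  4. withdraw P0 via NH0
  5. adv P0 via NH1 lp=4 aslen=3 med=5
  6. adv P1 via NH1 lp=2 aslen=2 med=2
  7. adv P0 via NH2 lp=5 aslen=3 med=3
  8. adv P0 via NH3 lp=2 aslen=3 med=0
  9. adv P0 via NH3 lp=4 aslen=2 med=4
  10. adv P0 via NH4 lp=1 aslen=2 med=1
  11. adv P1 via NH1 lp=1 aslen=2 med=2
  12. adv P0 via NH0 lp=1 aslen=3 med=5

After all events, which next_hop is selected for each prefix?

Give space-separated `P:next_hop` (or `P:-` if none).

Op 1: best P0=NH0 P1=-
Op 2: best P0=NH0 P1=-
Op 3: best P0=NH0 P1=NH0
Op 4: best P0=NH4 P1=NH0
Op 5: best P0=NH1 P1=NH0
Op 6: best P0=NH1 P1=NH1
Op 7: best P0=NH2 P1=NH1
Op 8: best P0=NH2 P1=NH1
Op 9: best P0=NH2 P1=NH1
Op 10: best P0=NH2 P1=NH1
Op 11: best P0=NH2 P1=NH0
Op 12: best P0=NH2 P1=NH0

Answer: P0:NH2 P1:NH0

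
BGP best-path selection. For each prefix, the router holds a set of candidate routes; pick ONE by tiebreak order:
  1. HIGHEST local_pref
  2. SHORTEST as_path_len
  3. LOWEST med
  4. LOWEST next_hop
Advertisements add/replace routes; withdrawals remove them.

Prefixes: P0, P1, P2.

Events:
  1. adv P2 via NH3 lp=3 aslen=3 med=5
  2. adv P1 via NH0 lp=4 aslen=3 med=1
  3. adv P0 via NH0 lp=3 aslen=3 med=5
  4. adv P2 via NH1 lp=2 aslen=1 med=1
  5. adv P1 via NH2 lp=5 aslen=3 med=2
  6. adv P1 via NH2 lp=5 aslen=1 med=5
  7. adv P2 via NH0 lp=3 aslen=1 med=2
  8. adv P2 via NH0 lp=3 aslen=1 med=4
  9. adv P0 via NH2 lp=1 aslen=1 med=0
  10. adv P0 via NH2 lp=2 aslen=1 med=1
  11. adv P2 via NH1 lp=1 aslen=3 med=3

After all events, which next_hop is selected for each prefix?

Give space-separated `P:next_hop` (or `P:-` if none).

Op 1: best P0=- P1=- P2=NH3
Op 2: best P0=- P1=NH0 P2=NH3
Op 3: best P0=NH0 P1=NH0 P2=NH3
Op 4: best P0=NH0 P1=NH0 P2=NH3
Op 5: best P0=NH0 P1=NH2 P2=NH3
Op 6: best P0=NH0 P1=NH2 P2=NH3
Op 7: best P0=NH0 P1=NH2 P2=NH0
Op 8: best P0=NH0 P1=NH2 P2=NH0
Op 9: best P0=NH0 P1=NH2 P2=NH0
Op 10: best P0=NH0 P1=NH2 P2=NH0
Op 11: best P0=NH0 P1=NH2 P2=NH0

Answer: P0:NH0 P1:NH2 P2:NH0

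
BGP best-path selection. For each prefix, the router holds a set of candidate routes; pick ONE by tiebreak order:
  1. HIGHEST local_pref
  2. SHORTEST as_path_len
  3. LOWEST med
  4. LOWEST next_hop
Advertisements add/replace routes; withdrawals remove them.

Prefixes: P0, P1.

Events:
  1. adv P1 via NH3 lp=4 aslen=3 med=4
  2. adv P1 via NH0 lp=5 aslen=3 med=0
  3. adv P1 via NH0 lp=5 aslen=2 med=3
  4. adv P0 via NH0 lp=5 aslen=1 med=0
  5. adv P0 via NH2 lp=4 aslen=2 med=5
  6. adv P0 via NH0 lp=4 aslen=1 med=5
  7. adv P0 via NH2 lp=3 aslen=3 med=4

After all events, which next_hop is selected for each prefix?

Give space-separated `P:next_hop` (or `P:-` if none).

Op 1: best P0=- P1=NH3
Op 2: best P0=- P1=NH0
Op 3: best P0=- P1=NH0
Op 4: best P0=NH0 P1=NH0
Op 5: best P0=NH0 P1=NH0
Op 6: best P0=NH0 P1=NH0
Op 7: best P0=NH0 P1=NH0

Answer: P0:NH0 P1:NH0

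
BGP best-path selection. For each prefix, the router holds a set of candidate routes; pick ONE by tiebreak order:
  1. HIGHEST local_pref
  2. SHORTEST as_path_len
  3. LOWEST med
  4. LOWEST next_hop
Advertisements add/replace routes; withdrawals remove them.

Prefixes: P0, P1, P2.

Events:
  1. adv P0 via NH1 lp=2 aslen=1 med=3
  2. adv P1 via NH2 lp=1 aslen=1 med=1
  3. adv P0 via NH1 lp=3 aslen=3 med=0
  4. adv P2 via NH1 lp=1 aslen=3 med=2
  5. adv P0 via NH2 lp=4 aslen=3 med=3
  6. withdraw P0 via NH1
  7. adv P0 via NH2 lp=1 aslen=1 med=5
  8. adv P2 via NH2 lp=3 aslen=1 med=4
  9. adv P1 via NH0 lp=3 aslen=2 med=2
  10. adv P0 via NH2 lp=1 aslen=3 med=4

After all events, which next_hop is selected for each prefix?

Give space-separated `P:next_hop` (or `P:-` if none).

Answer: P0:NH2 P1:NH0 P2:NH2

Derivation:
Op 1: best P0=NH1 P1=- P2=-
Op 2: best P0=NH1 P1=NH2 P2=-
Op 3: best P0=NH1 P1=NH2 P2=-
Op 4: best P0=NH1 P1=NH2 P2=NH1
Op 5: best P0=NH2 P1=NH2 P2=NH1
Op 6: best P0=NH2 P1=NH2 P2=NH1
Op 7: best P0=NH2 P1=NH2 P2=NH1
Op 8: best P0=NH2 P1=NH2 P2=NH2
Op 9: best P0=NH2 P1=NH0 P2=NH2
Op 10: best P0=NH2 P1=NH0 P2=NH2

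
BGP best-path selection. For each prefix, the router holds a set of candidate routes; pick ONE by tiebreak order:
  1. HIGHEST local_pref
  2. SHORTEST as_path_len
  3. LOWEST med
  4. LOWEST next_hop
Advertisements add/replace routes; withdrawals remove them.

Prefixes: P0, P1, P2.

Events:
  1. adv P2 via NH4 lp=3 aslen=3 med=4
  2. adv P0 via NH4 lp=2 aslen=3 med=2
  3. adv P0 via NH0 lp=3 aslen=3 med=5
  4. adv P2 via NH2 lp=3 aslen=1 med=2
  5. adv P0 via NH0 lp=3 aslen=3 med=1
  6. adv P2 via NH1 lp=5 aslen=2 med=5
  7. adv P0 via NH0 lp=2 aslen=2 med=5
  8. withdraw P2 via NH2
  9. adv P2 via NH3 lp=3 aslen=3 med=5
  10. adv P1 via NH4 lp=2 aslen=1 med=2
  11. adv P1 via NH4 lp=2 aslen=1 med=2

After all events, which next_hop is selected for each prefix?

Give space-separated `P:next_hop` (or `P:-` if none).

Op 1: best P0=- P1=- P2=NH4
Op 2: best P0=NH4 P1=- P2=NH4
Op 3: best P0=NH0 P1=- P2=NH4
Op 4: best P0=NH0 P1=- P2=NH2
Op 5: best P0=NH0 P1=- P2=NH2
Op 6: best P0=NH0 P1=- P2=NH1
Op 7: best P0=NH0 P1=- P2=NH1
Op 8: best P0=NH0 P1=- P2=NH1
Op 9: best P0=NH0 P1=- P2=NH1
Op 10: best P0=NH0 P1=NH4 P2=NH1
Op 11: best P0=NH0 P1=NH4 P2=NH1

Answer: P0:NH0 P1:NH4 P2:NH1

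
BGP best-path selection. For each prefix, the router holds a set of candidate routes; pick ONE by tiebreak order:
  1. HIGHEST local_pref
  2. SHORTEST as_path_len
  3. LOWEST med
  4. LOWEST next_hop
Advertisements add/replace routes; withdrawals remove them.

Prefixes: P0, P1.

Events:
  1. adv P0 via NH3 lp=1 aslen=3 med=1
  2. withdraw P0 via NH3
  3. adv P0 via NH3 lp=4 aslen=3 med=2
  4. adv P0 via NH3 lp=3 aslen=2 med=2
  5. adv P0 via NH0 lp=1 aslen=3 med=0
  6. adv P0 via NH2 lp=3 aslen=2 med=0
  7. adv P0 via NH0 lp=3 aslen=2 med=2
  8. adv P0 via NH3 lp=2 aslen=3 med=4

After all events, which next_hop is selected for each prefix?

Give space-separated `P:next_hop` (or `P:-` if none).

Op 1: best P0=NH3 P1=-
Op 2: best P0=- P1=-
Op 3: best P0=NH3 P1=-
Op 4: best P0=NH3 P1=-
Op 5: best P0=NH3 P1=-
Op 6: best P0=NH2 P1=-
Op 7: best P0=NH2 P1=-
Op 8: best P0=NH2 P1=-

Answer: P0:NH2 P1:-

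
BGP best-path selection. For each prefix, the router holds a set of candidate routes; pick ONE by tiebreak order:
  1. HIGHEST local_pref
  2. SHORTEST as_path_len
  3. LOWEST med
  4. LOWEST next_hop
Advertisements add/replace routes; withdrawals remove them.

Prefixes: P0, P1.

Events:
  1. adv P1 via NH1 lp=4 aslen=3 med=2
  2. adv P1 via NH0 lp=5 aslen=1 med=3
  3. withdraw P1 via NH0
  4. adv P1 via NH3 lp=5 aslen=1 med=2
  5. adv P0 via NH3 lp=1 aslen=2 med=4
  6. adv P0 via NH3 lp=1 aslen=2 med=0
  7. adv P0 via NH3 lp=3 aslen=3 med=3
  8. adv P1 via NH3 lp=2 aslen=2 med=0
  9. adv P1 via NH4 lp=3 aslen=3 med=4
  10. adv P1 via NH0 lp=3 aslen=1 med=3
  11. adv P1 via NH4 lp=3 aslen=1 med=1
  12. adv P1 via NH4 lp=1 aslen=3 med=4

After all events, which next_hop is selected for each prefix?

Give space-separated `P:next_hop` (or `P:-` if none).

Op 1: best P0=- P1=NH1
Op 2: best P0=- P1=NH0
Op 3: best P0=- P1=NH1
Op 4: best P0=- P1=NH3
Op 5: best P0=NH3 P1=NH3
Op 6: best P0=NH3 P1=NH3
Op 7: best P0=NH3 P1=NH3
Op 8: best P0=NH3 P1=NH1
Op 9: best P0=NH3 P1=NH1
Op 10: best P0=NH3 P1=NH1
Op 11: best P0=NH3 P1=NH1
Op 12: best P0=NH3 P1=NH1

Answer: P0:NH3 P1:NH1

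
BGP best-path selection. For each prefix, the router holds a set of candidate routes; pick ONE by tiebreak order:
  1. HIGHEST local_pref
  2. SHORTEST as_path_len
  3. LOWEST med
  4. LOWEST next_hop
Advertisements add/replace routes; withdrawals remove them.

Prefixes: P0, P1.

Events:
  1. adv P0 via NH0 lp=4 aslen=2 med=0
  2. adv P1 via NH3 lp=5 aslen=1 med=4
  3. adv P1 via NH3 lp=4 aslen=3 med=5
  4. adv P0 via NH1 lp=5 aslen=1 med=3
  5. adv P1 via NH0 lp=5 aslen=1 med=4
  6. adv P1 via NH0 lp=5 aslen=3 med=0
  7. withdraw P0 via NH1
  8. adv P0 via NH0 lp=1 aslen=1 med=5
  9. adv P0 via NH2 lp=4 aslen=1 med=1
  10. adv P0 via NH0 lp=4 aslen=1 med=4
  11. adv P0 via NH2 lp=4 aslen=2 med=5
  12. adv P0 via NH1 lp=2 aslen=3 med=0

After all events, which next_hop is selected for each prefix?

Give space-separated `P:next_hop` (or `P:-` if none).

Answer: P0:NH0 P1:NH0

Derivation:
Op 1: best P0=NH0 P1=-
Op 2: best P0=NH0 P1=NH3
Op 3: best P0=NH0 P1=NH3
Op 4: best P0=NH1 P1=NH3
Op 5: best P0=NH1 P1=NH0
Op 6: best P0=NH1 P1=NH0
Op 7: best P0=NH0 P1=NH0
Op 8: best P0=NH0 P1=NH0
Op 9: best P0=NH2 P1=NH0
Op 10: best P0=NH2 P1=NH0
Op 11: best P0=NH0 P1=NH0
Op 12: best P0=NH0 P1=NH0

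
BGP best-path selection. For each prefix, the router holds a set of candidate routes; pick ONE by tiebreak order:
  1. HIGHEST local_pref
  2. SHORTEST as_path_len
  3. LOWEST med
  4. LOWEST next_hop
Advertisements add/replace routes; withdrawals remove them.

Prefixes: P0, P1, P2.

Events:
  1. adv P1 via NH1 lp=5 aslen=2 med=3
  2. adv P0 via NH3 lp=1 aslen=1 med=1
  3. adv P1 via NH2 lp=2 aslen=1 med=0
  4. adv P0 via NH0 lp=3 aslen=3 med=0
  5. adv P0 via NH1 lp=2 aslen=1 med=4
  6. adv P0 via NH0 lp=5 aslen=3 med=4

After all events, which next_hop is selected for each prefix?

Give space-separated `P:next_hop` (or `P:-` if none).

Answer: P0:NH0 P1:NH1 P2:-

Derivation:
Op 1: best P0=- P1=NH1 P2=-
Op 2: best P0=NH3 P1=NH1 P2=-
Op 3: best P0=NH3 P1=NH1 P2=-
Op 4: best P0=NH0 P1=NH1 P2=-
Op 5: best P0=NH0 P1=NH1 P2=-
Op 6: best P0=NH0 P1=NH1 P2=-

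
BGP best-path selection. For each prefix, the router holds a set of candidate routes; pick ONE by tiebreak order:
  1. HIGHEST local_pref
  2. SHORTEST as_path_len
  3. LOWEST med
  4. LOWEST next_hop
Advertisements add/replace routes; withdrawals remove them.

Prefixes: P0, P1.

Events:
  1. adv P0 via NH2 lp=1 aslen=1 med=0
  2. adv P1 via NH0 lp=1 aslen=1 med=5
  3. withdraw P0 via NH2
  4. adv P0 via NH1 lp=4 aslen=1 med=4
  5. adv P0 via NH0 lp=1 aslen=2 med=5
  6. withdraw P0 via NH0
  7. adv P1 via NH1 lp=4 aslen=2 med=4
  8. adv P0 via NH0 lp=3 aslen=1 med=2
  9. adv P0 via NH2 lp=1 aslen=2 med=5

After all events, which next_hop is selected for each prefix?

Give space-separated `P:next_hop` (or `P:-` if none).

Answer: P0:NH1 P1:NH1

Derivation:
Op 1: best P0=NH2 P1=-
Op 2: best P0=NH2 P1=NH0
Op 3: best P0=- P1=NH0
Op 4: best P0=NH1 P1=NH0
Op 5: best P0=NH1 P1=NH0
Op 6: best P0=NH1 P1=NH0
Op 7: best P0=NH1 P1=NH1
Op 8: best P0=NH1 P1=NH1
Op 9: best P0=NH1 P1=NH1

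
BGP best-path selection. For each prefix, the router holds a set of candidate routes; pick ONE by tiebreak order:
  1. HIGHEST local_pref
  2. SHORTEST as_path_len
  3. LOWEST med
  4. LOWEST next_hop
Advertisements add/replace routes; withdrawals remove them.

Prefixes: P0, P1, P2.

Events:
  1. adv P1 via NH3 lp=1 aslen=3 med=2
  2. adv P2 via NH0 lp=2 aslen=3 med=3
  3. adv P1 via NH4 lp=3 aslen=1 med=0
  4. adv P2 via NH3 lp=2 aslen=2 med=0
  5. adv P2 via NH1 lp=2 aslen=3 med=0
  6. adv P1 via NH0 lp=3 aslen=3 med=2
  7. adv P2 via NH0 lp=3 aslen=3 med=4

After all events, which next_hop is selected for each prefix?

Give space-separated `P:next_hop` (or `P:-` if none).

Op 1: best P0=- P1=NH3 P2=-
Op 2: best P0=- P1=NH3 P2=NH0
Op 3: best P0=- P1=NH4 P2=NH0
Op 4: best P0=- P1=NH4 P2=NH3
Op 5: best P0=- P1=NH4 P2=NH3
Op 6: best P0=- P1=NH4 P2=NH3
Op 7: best P0=- P1=NH4 P2=NH0

Answer: P0:- P1:NH4 P2:NH0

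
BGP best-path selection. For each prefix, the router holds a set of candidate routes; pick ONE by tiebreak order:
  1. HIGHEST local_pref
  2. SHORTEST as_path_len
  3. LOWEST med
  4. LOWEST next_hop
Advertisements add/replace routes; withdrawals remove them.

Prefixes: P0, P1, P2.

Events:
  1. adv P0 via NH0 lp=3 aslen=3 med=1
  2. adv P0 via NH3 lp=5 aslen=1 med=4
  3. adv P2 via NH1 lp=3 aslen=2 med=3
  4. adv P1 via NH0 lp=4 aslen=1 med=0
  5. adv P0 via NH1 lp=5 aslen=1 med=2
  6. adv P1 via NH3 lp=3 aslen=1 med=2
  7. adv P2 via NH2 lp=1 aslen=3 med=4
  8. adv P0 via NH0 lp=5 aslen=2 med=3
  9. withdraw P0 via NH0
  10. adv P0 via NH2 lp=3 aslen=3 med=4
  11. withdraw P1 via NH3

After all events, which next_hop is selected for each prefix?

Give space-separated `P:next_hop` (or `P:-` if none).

Op 1: best P0=NH0 P1=- P2=-
Op 2: best P0=NH3 P1=- P2=-
Op 3: best P0=NH3 P1=- P2=NH1
Op 4: best P0=NH3 P1=NH0 P2=NH1
Op 5: best P0=NH1 P1=NH0 P2=NH1
Op 6: best P0=NH1 P1=NH0 P2=NH1
Op 7: best P0=NH1 P1=NH0 P2=NH1
Op 8: best P0=NH1 P1=NH0 P2=NH1
Op 9: best P0=NH1 P1=NH0 P2=NH1
Op 10: best P0=NH1 P1=NH0 P2=NH1
Op 11: best P0=NH1 P1=NH0 P2=NH1

Answer: P0:NH1 P1:NH0 P2:NH1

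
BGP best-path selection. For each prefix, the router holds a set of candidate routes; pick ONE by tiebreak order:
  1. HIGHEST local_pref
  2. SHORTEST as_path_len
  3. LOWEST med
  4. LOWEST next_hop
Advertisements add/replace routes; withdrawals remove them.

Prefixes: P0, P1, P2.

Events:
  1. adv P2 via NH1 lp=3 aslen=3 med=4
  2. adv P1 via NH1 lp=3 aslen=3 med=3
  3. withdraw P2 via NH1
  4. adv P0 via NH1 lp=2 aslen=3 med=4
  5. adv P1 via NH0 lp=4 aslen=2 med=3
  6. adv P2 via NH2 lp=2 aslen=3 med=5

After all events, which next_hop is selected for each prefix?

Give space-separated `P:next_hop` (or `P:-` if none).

Answer: P0:NH1 P1:NH0 P2:NH2

Derivation:
Op 1: best P0=- P1=- P2=NH1
Op 2: best P0=- P1=NH1 P2=NH1
Op 3: best P0=- P1=NH1 P2=-
Op 4: best P0=NH1 P1=NH1 P2=-
Op 5: best P0=NH1 P1=NH0 P2=-
Op 6: best P0=NH1 P1=NH0 P2=NH2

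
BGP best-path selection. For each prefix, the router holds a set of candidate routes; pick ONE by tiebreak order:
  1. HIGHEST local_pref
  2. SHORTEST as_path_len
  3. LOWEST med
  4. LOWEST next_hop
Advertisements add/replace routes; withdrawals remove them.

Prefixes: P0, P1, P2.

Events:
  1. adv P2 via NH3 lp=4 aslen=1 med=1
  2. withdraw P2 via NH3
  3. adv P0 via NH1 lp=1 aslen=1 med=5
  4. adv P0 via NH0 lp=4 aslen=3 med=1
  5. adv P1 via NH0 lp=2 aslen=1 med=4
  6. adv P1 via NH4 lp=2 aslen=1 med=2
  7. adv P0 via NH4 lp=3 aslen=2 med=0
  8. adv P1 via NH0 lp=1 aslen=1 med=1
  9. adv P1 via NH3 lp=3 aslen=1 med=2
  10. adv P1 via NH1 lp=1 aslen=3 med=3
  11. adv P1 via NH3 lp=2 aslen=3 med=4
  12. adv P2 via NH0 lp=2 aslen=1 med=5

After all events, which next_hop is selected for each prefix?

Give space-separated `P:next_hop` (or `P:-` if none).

Op 1: best P0=- P1=- P2=NH3
Op 2: best P0=- P1=- P2=-
Op 3: best P0=NH1 P1=- P2=-
Op 4: best P0=NH0 P1=- P2=-
Op 5: best P0=NH0 P1=NH0 P2=-
Op 6: best P0=NH0 P1=NH4 P2=-
Op 7: best P0=NH0 P1=NH4 P2=-
Op 8: best P0=NH0 P1=NH4 P2=-
Op 9: best P0=NH0 P1=NH3 P2=-
Op 10: best P0=NH0 P1=NH3 P2=-
Op 11: best P0=NH0 P1=NH4 P2=-
Op 12: best P0=NH0 P1=NH4 P2=NH0

Answer: P0:NH0 P1:NH4 P2:NH0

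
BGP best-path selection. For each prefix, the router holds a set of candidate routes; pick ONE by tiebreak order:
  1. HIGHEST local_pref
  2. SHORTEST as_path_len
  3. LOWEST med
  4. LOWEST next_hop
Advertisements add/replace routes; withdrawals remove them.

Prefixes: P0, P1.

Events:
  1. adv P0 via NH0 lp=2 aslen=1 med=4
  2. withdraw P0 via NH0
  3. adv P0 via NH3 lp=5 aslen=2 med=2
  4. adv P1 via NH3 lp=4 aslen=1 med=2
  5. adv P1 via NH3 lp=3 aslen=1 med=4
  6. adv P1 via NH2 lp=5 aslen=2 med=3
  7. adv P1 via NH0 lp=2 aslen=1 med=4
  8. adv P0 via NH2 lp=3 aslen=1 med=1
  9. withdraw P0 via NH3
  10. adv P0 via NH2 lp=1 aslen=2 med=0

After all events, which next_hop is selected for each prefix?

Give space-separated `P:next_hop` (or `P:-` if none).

Op 1: best P0=NH0 P1=-
Op 2: best P0=- P1=-
Op 3: best P0=NH3 P1=-
Op 4: best P0=NH3 P1=NH3
Op 5: best P0=NH3 P1=NH3
Op 6: best P0=NH3 P1=NH2
Op 7: best P0=NH3 P1=NH2
Op 8: best P0=NH3 P1=NH2
Op 9: best P0=NH2 P1=NH2
Op 10: best P0=NH2 P1=NH2

Answer: P0:NH2 P1:NH2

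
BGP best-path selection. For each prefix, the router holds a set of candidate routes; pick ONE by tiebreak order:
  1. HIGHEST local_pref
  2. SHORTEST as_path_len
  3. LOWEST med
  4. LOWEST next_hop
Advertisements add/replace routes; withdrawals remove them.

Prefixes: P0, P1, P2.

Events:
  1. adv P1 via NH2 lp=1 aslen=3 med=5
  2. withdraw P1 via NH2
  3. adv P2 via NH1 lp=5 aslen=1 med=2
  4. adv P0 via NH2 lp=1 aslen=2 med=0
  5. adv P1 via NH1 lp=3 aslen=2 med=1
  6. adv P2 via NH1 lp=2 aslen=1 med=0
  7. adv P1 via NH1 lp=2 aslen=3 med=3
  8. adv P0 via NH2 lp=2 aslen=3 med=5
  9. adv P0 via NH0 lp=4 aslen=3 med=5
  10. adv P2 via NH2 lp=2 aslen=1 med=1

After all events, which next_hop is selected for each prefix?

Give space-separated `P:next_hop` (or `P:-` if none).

Answer: P0:NH0 P1:NH1 P2:NH1

Derivation:
Op 1: best P0=- P1=NH2 P2=-
Op 2: best P0=- P1=- P2=-
Op 3: best P0=- P1=- P2=NH1
Op 4: best P0=NH2 P1=- P2=NH1
Op 5: best P0=NH2 P1=NH1 P2=NH1
Op 6: best P0=NH2 P1=NH1 P2=NH1
Op 7: best P0=NH2 P1=NH1 P2=NH1
Op 8: best P0=NH2 P1=NH1 P2=NH1
Op 9: best P0=NH0 P1=NH1 P2=NH1
Op 10: best P0=NH0 P1=NH1 P2=NH1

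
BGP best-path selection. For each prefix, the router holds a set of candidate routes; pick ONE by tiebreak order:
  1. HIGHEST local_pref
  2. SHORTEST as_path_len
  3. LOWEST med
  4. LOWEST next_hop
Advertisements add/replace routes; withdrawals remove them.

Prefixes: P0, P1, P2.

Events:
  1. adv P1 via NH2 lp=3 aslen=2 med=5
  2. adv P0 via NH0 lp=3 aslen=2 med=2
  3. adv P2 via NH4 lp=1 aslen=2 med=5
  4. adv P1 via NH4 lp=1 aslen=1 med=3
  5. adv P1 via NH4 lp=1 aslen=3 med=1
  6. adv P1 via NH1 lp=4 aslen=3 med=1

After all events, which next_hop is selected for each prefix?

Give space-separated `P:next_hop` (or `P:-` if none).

Op 1: best P0=- P1=NH2 P2=-
Op 2: best P0=NH0 P1=NH2 P2=-
Op 3: best P0=NH0 P1=NH2 P2=NH4
Op 4: best P0=NH0 P1=NH2 P2=NH4
Op 5: best P0=NH0 P1=NH2 P2=NH4
Op 6: best P0=NH0 P1=NH1 P2=NH4

Answer: P0:NH0 P1:NH1 P2:NH4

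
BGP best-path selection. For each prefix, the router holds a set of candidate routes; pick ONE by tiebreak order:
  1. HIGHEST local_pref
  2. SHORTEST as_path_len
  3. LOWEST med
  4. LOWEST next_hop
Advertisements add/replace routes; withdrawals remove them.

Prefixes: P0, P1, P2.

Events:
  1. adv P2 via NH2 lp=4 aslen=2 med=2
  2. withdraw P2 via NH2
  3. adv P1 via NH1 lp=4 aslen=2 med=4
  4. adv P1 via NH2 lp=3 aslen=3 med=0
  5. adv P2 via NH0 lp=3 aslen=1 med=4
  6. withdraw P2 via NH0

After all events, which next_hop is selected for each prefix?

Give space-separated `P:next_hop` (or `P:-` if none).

Op 1: best P0=- P1=- P2=NH2
Op 2: best P0=- P1=- P2=-
Op 3: best P0=- P1=NH1 P2=-
Op 4: best P0=- P1=NH1 P2=-
Op 5: best P0=- P1=NH1 P2=NH0
Op 6: best P0=- P1=NH1 P2=-

Answer: P0:- P1:NH1 P2:-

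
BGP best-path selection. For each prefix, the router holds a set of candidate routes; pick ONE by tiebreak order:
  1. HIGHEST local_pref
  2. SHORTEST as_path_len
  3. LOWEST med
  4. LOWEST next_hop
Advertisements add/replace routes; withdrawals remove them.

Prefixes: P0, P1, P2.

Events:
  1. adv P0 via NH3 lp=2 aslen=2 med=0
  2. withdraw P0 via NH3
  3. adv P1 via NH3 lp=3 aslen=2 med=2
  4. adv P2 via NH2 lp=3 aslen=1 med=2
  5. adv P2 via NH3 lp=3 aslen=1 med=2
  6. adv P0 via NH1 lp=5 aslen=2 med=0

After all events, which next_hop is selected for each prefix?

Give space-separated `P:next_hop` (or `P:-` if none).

Op 1: best P0=NH3 P1=- P2=-
Op 2: best P0=- P1=- P2=-
Op 3: best P0=- P1=NH3 P2=-
Op 4: best P0=- P1=NH3 P2=NH2
Op 5: best P0=- P1=NH3 P2=NH2
Op 6: best P0=NH1 P1=NH3 P2=NH2

Answer: P0:NH1 P1:NH3 P2:NH2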